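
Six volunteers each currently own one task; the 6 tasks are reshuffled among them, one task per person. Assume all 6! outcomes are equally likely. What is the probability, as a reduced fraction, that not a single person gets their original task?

53/144

Favorable outcomes: !6 = 265.
Total outcomes: 6! = 720.
Probability = 265/720 = 53/144.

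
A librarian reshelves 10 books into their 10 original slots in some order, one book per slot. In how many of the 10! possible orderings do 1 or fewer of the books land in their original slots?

2669921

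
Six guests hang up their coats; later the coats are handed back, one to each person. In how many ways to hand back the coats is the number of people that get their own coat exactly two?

Choose which 2 of the 6 are fixed: C(6,2) = 15.
The remaining 4 must be deranged: !4 = 9.
Total: 15 × 9 = 135.

135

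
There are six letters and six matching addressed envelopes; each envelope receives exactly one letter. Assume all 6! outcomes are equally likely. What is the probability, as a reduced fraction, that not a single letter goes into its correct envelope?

53/144

Favorable outcomes: !6 = 265.
Total outcomes: 6! = 720.
Probability = 265/720 = 53/144.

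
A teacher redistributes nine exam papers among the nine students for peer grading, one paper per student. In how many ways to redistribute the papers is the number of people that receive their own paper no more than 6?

362843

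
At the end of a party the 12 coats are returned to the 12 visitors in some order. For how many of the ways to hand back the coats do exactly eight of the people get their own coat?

4455

Pick the 8 fixed positions: C(12,8) = 495 ways.
The other 4 form a derangement: !4 = 9.
Total: 495 × 9 = 4455.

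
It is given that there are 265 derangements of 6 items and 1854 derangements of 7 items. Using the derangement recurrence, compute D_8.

D_8 = (8-1)·(D_7 + D_6) = 7·(1854 + 265) = 7·2119 = 14833.

14833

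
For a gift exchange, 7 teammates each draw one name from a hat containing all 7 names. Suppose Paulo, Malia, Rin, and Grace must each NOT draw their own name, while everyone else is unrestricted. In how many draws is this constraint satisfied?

2790

Inclusion-exclusion on the 4 forbidden self-matches:
Σ_{j=0}^{4} (-1)^j C(4,j)(7-j)!
= C(4,0)·7! - C(4,1)·6! + C(4,2)·5! - C(4,3)·4! + C(4,4)·3!
= 5040 - 2880 + 720 - 96 + 6
= 2790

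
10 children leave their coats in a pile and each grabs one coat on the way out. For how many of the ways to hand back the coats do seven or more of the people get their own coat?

286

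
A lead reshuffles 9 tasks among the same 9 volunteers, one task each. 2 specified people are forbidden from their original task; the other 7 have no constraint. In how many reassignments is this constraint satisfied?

287280

Inclusion-exclusion on the 2 forbidden self-matches:
Σ_{j=0}^{2} (-1)^j C(2,j)(9-j)!
= C(2,0)·9! - C(2,1)·8! + C(2,2)·7!
= 362880 - 80640 + 5040
= 287280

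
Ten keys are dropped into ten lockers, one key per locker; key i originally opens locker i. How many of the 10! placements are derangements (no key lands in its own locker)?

The number of derangements of 10 is !10 = Σ_{k=0}^{10} (-1)^k·10!/k!
= 10! - 10!/1! + 10!/2! - 10!/3! + 10!/4! - 10!/5! + 10!/6! - 10!/7! + 10!/8! - 10!/9! + 10!/10!
= 3628800 - 3628800 + 1814400 - 604800 + 151200 - 30240 + 5040 - 720 + 90 - 10 + 1
= 1334961

1334961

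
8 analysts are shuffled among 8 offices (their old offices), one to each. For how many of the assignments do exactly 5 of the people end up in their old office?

112

Pick the 5 fixed positions: C(8,5) = 56 ways.
The other 3 form a derangement: !3 = 2.
Total: 56 × 2 = 112.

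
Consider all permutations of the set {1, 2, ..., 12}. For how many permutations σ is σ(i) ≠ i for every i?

176214841

The number of derangements of 12 is !12 = Σ_{k=0}^{12} (-1)^k·12!/k!
= 12! - 12!/1! + 12!/2! - 12!/3! + 12!/4! - 12!/5! + 12!/6! - 12!/7! + 12!/8! - 12!/9! + 12!/10! - 12!/11! + 12!/12!
= 479001600 - 479001600 + 239500800 - 79833600 + 19958400 - 3991680 + 665280 - 95040 + 11880 - 1320 + 132 - 12 + 1
= 176214841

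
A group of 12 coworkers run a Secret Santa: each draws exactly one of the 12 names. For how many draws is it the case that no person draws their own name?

176214841

Use !n = (n-1)(!(n-1) + !(n-2)).
!12 = 11·(14684570 + 1334961) = 11·16019531 = 176214841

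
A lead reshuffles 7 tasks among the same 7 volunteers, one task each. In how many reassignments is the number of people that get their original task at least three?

Sum C(7,i)·!(7-i) for i = 3..7:
  i=3: C(7,3)·!4 = 35·9 = 315
  i=4: C(7,4)·!3 = 35·2 = 70
  i=5: C(7,5)·!2 = 21·1 = 21
  i=6: C(7,6)·!1 = 7·0 = 0
  i=7: C(7,7)·!0 = 1·1 = 1
Total = 407.

407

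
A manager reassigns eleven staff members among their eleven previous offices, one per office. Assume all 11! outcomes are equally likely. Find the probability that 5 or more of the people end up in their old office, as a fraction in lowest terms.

73057/19958400

Favorable outcomes: Σ_{i≥5} C(11,i)·!(11-i) = 462·265 + 462·44 + 330·9 + 165·2 + 55·1 + 11·0 + 1·1 = 146114.
Total outcomes: 11! = 39916800.
Probability = 146114/39916800 = 73057/19958400.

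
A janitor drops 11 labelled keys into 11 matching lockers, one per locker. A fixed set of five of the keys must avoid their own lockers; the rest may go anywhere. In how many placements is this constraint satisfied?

25022880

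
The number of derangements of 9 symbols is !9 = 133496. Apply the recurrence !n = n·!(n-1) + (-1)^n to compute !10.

1334961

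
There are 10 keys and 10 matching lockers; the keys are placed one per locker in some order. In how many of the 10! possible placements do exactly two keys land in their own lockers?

Pick the 2 fixed positions: C(10,2) = 45 ways.
The other 8 form a derangement: !8 = 14833.
Total: 45 × 14833 = 667485.

667485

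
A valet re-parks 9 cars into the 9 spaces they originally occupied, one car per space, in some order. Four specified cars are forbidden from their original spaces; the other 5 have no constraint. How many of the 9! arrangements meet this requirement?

Let A_j be the event that the j-th constrained one is fixed. By inclusion-exclusion over the 4 events:
Σ_{j=0}^{4} (-1)^j C(4,j)(9-j)!
= C(4,0)·9! - C(4,1)·8! + C(4,2)·7! - C(4,3)·6! + C(4,4)·5!
= 362880 - 161280 + 30240 - 2880 + 120
= 229080

229080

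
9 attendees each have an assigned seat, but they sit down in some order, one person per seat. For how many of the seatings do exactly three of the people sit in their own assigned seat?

22260

Choose which 3 of the 9 are fixed: C(9,3) = 84.
The other 6 form a derangement: !6 = 265.
Total: 84 × 265 = 22260.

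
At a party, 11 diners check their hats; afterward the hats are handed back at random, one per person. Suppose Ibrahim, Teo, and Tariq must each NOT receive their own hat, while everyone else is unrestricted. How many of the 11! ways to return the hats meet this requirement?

Let A_j be the event that the j-th constrained one is fixed. By inclusion-exclusion over the 3 events:
Σ_{j=0}^{3} (-1)^j C(3,j)(11-j)!
= C(3,0)·11! - C(3,1)·10! + C(3,2)·9! - C(3,3)·8!
= 39916800 - 10886400 + 1088640 - 40320
= 30078720

30078720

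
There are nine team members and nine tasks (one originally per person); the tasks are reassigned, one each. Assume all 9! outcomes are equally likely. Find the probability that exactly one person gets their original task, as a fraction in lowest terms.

2119/5760

Favorable outcomes: C(9,1)·!8 = 9·14833 = 133497.
Total outcomes: 9! = 362880.
Probability = 133497/362880 = 2119/5760.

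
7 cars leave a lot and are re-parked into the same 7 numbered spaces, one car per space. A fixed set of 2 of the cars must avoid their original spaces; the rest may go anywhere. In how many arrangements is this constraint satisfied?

Let A_j be the event that the j-th constrained one is fixed. By inclusion-exclusion over the 2 events:
Σ_{j=0}^{2} (-1)^j C(2,j)(7-j)!
= C(2,0)·7! - C(2,1)·6! + C(2,2)·5!
= 5040 - 1440 + 120
= 3720

3720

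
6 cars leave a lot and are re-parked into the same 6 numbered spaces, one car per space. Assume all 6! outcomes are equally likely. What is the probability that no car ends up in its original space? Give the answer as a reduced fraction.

53/144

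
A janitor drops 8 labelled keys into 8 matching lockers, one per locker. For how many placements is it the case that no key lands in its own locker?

14833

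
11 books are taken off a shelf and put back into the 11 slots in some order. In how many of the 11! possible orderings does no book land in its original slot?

14684570

!11 is the nearest integer to 11!/e.
11! = 39916800, and 39916800/e ≈ 14684570.08, so !11 = 14684570.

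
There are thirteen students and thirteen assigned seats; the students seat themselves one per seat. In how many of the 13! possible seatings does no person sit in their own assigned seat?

The number of derangements of 13 is !13 = Σ_{k=0}^{13} (-1)^k·13!/k!
= 13! - 13!/1! + 13!/2! - 13!/3! + 13!/4! - 13!/5! + 13!/6! - 13!/7! + 13!/8! - 13!/9! + 13!/10! - 13!/11! + 13!/12! - 13!/13!
= 6227020800 - 6227020800 + 3113510400 - 1037836800 + 259459200 - 51891840 + 8648640 - 1235520 + 154440 - 17160 + 1716 - 156 + 13 - 1
= 2290792932

2290792932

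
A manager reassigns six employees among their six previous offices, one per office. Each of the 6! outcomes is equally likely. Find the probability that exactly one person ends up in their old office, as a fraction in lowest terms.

11/30

Favorable outcomes: C(6,1)·!5 = 6·44 = 264.
Total outcomes: 6! = 720.
Probability = 264/720 = 11/30.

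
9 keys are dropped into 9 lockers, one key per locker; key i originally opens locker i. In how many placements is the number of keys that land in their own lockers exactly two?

66744

Pick the 2 fixed positions: C(9,2) = 36 ways.
The remaining 7 must be deranged: !7 = 1854.
Total: 36 × 1854 = 66744.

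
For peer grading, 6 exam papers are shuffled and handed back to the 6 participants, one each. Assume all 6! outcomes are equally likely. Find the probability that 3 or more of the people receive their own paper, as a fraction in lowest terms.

7/90

Favorable outcomes: Σ_{i≥3} C(6,i)·!(6-i) = 20·2 + 15·1 + 6·0 + 1·1 = 56.
Total outcomes: 6! = 720.
Probability = 56/720 = 7/90.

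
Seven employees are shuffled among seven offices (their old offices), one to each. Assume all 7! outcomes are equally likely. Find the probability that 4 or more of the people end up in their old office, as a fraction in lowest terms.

Favorable outcomes: Σ_{i≥4} C(7,i)·!(7-i) = 35·2 + 21·1 + 7·0 + 1·1 = 92.
Total outcomes: 7! = 5040.
Probability = 92/5040 = 23/1260.

23/1260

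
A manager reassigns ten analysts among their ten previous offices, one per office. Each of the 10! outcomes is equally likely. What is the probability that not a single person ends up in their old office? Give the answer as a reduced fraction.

16481/44800

Favorable outcomes: !10 = 1334961.
Total outcomes: 10! = 3628800.
Probability = 1334961/3628800 = 16481/44800.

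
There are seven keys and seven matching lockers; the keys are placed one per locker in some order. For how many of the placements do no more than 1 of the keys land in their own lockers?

3709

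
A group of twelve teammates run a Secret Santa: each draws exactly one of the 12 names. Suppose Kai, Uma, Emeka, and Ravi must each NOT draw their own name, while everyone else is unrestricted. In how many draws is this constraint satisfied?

339696000

Inclusion-exclusion on the 4 forbidden self-matches:
Σ_{j=0}^{4} (-1)^j C(4,j)(12-j)!
= C(4,0)·12! - C(4,1)·11! + C(4,2)·10! - C(4,3)·9! + C(4,4)·8!
= 479001600 - 159667200 + 21772800 - 1451520 + 40320
= 339696000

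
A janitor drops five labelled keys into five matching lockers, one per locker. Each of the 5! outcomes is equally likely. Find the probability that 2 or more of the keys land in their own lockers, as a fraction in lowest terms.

31/120

Favorable outcomes: Σ_{i≥2} C(5,i)·!(5-i) = 10·2 + 10·1 + 5·0 + 1·1 = 31.
Total outcomes: 5! = 120.
Probability = 31/120 = 31/120.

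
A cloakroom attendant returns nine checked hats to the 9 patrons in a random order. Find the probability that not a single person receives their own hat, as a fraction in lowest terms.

16687/45360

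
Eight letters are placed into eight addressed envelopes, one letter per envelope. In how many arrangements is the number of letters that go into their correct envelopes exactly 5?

112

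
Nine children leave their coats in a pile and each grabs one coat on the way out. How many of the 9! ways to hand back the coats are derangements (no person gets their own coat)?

!9 = 9! · Σ_{k=0}^{9} (-1)^k/k!
= 9! - 9!/1! + 9!/2! - 9!/3! + 9!/4! - 9!/5! + 9!/6! - 9!/7! + 9!/8! - 9!/9!
= 362880 - 362880 + 181440 - 60480 + 15120 - 3024 + 504 - 72 + 9 - 1
= 133496

133496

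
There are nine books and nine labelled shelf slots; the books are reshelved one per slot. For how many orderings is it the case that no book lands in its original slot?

133496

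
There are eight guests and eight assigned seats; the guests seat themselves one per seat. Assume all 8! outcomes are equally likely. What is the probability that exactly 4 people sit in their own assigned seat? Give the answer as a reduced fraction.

Favorable outcomes: C(8,4)·!4 = 70·9 = 630.
Total outcomes: 8! = 40320.
Probability = 630/40320 = 1/64.

1/64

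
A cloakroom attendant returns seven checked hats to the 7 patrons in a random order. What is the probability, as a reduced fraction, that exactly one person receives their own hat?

53/144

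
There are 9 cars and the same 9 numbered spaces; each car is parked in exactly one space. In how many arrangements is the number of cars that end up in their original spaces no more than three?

355997

Sum C(9,i)·!(9-i) for i = 0..3:
  i=0: C(9,0)·!9 = 1·133496 = 133496
  i=1: C(9,1)·!8 = 9·14833 = 133497
  i=2: C(9,2)·!7 = 36·1854 = 66744
  i=3: C(9,3)·!6 = 84·265 = 22260
Total = 355997.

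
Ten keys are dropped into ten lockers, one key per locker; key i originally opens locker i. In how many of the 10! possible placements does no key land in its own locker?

1334961

!10 = 10! · Σ_{k=0}^{10} (-1)^k/k!
= 10! - 10!/1! + 10!/2! - 10!/3! + 10!/4! - 10!/5! + 10!/6! - 10!/7! + 10!/8! - 10!/9! + 10!/10!
= 3628800 - 3628800 + 1814400 - 604800 + 151200 - 30240 + 5040 - 720 + 90 - 10 + 1
= 1334961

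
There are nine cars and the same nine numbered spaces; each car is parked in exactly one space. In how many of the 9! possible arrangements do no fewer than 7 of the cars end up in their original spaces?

# with exactly i fixed is C(9,i)·!(9-i); sum over i=7..9:
  i=7: C(9,7)·!2 = 36·1 = 36
  i=8: C(9,8)·!1 = 9·0 = 0
  i=9: C(9,9)·!0 = 1·1 = 1
Total = 37.

37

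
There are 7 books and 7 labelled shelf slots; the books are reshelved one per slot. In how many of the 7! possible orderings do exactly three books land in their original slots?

315

Pick the 3 fixed positions: C(7,3) = 35 ways.
The remaining 4 must be deranged: !4 = 9.
Total: 35 × 9 = 315.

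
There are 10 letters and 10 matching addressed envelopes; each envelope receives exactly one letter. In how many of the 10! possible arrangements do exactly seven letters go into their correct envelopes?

Choose which 7 of the 10 are fixed: C(10,7) = 120.
The remaining 3 must be deranged: !3 = 2.
Total: 120 × 2 = 240.

240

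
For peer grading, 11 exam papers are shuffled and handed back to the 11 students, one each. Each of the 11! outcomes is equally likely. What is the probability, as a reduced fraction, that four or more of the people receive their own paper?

378967/19958400

Favorable outcomes: Σ_{i≥4} C(11,i)·!(11-i) = 330·1854 + 462·265 + 462·44 + 330·9 + 165·2 + 55·1 + 11·0 + 1·1 = 757934.
Total outcomes: 11! = 39916800.
Probability = 757934/39916800 = 378967/19958400.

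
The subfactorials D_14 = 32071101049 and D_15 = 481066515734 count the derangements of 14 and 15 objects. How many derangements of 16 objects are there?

7697064251745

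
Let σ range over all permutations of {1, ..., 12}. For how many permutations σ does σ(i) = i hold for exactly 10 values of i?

66

Choose which 10 of the 12 are fixed: C(12,10) = 66.
The remaining 2 must be deranged: !2 = 1.
Total: 66 × 1 = 66.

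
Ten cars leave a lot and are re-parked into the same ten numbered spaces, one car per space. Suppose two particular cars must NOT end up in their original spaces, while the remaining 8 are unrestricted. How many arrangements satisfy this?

2943360

Inclusion-exclusion on the 2 forbidden self-matches:
Σ_{j=0}^{2} (-1)^j C(2,j)(10-j)!
= C(2,0)·10! - C(2,1)·9! + C(2,2)·8!
= 3628800 - 725760 + 40320
= 2943360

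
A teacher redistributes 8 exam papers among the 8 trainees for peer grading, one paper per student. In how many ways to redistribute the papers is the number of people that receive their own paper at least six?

29

Sum C(8,i)·!(8-i) for i = 6..8:
  i=6: C(8,6)·!2 = 28·1 = 28
  i=7: C(8,7)·!1 = 8·0 = 0
  i=8: C(8,8)·!0 = 1·1 = 1
Total = 29.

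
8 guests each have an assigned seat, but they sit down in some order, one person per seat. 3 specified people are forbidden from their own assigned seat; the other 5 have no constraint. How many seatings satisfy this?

Let A_j be the event that the j-th constrained one is fixed. By inclusion-exclusion over the 3 events:
Σ_{j=0}^{3} (-1)^j C(3,j)(8-j)!
= C(3,0)·8! - C(3,1)·7! + C(3,2)·6! - C(3,3)·5!
= 40320 - 15120 + 2160 - 120
= 27240

27240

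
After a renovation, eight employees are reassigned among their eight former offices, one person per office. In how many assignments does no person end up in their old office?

Recurrence: !8 = 8·!7 + (-1)^8.
!8 = 8·1854 + 1 = 14833

14833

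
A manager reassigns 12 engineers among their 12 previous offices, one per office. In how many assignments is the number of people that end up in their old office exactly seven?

34848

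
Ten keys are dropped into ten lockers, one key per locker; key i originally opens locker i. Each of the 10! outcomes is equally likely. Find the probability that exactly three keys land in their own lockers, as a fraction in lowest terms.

103/1680

Favorable outcomes: C(10,3)·!7 = 120·1854 = 222480.
Total outcomes: 10! = 3628800.
Probability = 222480/3628800 = 103/1680.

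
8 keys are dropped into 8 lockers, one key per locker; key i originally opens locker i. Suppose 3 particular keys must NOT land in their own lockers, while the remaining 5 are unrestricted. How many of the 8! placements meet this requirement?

Let A_j be the event that the j-th constrained one is fixed. By inclusion-exclusion over the 3 events:
Σ_{j=0}^{3} (-1)^j C(3,j)(8-j)!
= C(3,0)·8! - C(3,1)·7! + C(3,2)·6! - C(3,3)·5!
= 40320 - 15120 + 2160 - 120
= 27240

27240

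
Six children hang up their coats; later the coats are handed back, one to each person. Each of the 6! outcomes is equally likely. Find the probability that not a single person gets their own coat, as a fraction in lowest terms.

53/144

Favorable outcomes: !6 = 265.
Total outcomes: 6! = 720.
Probability = 265/720 = 53/144.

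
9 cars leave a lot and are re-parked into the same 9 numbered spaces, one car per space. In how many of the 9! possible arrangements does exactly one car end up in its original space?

Pick the single fixed position: C(9,1) = 9 ways.
The remaining 8 must be deranged: !8 = 14833.
Total: 9 × 14833 = 133497.

133497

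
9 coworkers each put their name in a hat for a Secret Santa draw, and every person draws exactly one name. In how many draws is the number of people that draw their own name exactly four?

Choose which 4 of the 9 are fixed: C(9,4) = 126.
The other 5 form a derangement: !5 = 44.
Total: 126 × 44 = 5544.

5544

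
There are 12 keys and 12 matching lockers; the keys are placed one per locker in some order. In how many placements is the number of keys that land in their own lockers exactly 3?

29369120

Choose which 3 of the 12 are fixed: C(12,3) = 220.
The remaining 9 must be deranged: !9 = 133496.
Total: 220 × 133496 = 29369120.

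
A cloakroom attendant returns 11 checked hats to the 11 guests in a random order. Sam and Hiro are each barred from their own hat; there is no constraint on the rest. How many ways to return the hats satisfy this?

33022080

Let A_j be the event that the j-th constrained one is fixed. By inclusion-exclusion over the 2 events:
Σ_{j=0}^{2} (-1)^j C(2,j)(11-j)!
= C(2,0)·11! - C(2,1)·10! + C(2,2)·9!
= 39916800 - 7257600 + 362880
= 33022080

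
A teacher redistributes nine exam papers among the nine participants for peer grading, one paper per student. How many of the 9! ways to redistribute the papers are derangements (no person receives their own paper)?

133496

Use !n = (n-1)(!(n-1) + !(n-2)).
!9 = 8·(14833 + 1854) = 8·16687 = 133496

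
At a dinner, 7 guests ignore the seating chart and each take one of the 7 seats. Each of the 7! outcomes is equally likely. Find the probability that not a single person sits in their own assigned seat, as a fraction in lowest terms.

103/280

Favorable outcomes: !7 = 1854.
Total outcomes: 7! = 5040.
Probability = 1854/5040 = 103/280.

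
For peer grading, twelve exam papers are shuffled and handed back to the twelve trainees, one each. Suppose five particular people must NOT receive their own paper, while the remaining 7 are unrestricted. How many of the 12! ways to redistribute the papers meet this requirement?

312273360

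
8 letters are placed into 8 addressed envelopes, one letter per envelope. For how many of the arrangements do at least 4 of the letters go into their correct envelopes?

771

Sum C(8,i)·!(8-i) for i = 4..8:
  i=4: C(8,4)·!4 = 70·9 = 630
  i=5: C(8,5)·!3 = 56·2 = 112
  i=6: C(8,6)·!2 = 28·1 = 28
  i=7: C(8,7)·!1 = 8·0 = 0
  i=8: C(8,8)·!0 = 1·1 = 1
Total = 771.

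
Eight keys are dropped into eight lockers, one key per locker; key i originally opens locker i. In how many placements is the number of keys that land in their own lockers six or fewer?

# with exactly i fixed is C(8,i)·!(8-i); sum over i=0..6:
  i=0: C(8,0)·!8 = 1·14833 = 14833
  i=1: C(8,1)·!7 = 8·1854 = 14832
  i=2: C(8,2)·!6 = 28·265 = 7420
  i=3: C(8,3)·!5 = 56·44 = 2464
  i=4: C(8,4)·!4 = 70·9 = 630
  i=5: C(8,5)·!3 = 56·2 = 112
  i=6: C(8,6)·!2 = 28·1 = 28
Total = 40319.

40319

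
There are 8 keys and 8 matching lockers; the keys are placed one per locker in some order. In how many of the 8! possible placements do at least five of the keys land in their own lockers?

141

Sum C(8,i)·!(8-i) for i = 5..8:
  i=5: C(8,5)·!3 = 56·2 = 112
  i=6: C(8,6)·!2 = 28·1 = 28
  i=7: C(8,7)·!1 = 8·0 = 0
  i=8: C(8,8)·!0 = 1·1 = 1
Total = 141.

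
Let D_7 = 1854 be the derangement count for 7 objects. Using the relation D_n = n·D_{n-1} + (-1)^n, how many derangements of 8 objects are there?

D_8 = 8·1854 + 1 = 14833.

14833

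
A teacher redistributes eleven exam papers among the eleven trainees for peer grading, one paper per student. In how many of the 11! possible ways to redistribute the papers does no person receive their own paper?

Recurrence: !11 = 11·!10 + (-1)^11.
!11 = 11·1334961 - 1 = 14684570

14684570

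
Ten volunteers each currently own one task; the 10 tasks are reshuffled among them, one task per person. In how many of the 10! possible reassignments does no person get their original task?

1334961

Use !n = (n-1)(!(n-1) + !(n-2)).
!10 = 9·(133496 + 14833) = 9·148329 = 1334961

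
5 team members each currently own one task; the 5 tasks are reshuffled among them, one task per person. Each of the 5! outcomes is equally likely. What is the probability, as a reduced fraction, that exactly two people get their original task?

Favorable outcomes: C(5,2)·!3 = 10·2 = 20.
Total outcomes: 5! = 120.
Probability = 20/120 = 1/6.

1/6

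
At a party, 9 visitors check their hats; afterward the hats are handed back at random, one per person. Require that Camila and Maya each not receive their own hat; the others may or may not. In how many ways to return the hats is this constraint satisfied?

287280

Let A_j be the event that the j-th constrained one is fixed. By inclusion-exclusion over the 2 events:
Σ_{j=0}^{2} (-1)^j C(2,j)(9-j)!
= C(2,0)·9! - C(2,1)·8! + C(2,2)·7!
= 362880 - 80640 + 5040
= 287280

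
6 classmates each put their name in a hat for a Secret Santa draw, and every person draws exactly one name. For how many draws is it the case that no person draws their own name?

265

Recurrence: !6 = 6·!5 + (-1)^6.
!6 = 6·44 + 1 = 265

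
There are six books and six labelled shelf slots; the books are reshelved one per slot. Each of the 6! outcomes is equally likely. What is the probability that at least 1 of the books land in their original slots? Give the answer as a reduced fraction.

91/144

Favorable outcomes: Σ_{i≥1} C(6,i)·!(6-i) = 6·44 + 15·9 + 20·2 + 15·1 + 6·0 + 1·1 = 455.
Total outcomes: 6! = 720.
Probability = 455/720 = 91/144.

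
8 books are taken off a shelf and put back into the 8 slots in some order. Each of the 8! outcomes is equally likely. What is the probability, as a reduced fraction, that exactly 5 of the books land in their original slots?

Favorable outcomes: C(8,5)·!3 = 56·2 = 112.
Total outcomes: 8! = 40320.
Probability = 112/40320 = 1/360.

1/360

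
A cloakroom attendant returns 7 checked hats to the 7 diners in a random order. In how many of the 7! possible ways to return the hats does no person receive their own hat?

Recurrence: !7 = 6·(!6 + !5).
!7 = 6·(265 + 44) = 6·309 = 1854

1854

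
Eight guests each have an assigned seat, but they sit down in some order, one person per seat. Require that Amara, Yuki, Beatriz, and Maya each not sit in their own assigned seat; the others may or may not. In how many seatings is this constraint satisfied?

24024

Inclusion-exclusion on the 4 forbidden self-matches:
Σ_{j=0}^{4} (-1)^j C(4,j)(8-j)!
= C(4,0)·8! - C(4,1)·7! + C(4,2)·6! - C(4,3)·5! + C(4,4)·4!
= 40320 - 20160 + 4320 - 480 + 24
= 24024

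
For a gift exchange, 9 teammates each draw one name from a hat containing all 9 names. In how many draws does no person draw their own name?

133496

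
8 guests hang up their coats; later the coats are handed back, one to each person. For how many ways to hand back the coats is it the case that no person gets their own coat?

14833

By inclusion-exclusion, !8 = Σ (-1)^k · 8!/k! for k=0..8
= 8! - 8!/1! + 8!/2! - 8!/3! + 8!/4! - 8!/5! + 8!/6! - 8!/7! + 8!/8!
= 40320 - 40320 + 20160 - 6720 + 1680 - 336 + 56 - 8 + 1
= 14833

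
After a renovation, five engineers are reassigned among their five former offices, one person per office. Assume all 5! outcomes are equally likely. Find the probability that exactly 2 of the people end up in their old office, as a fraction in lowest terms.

Favorable outcomes: C(5,2)·!3 = 10·2 = 20.
Total outcomes: 5! = 120.
Probability = 20/120 = 1/6.

1/6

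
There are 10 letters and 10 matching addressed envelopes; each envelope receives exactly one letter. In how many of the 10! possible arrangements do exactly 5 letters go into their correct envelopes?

11088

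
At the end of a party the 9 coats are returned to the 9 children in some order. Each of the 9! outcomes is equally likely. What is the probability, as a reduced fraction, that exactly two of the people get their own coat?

103/560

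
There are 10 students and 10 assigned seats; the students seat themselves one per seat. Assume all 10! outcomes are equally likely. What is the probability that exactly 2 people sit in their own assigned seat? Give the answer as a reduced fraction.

2119/11520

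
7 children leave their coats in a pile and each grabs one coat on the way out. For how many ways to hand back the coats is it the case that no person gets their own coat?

1854

Recurrence: !7 = 6·(!6 + !5).
!7 = 6·(265 + 44) = 6·309 = 1854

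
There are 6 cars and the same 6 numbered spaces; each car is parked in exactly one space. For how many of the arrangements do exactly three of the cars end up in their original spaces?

40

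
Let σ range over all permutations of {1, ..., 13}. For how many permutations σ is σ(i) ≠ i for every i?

2290792932

By inclusion-exclusion, !13 = Σ (-1)^k · 13!/k! for k=0..13
= 13! - 13!/1! + 13!/2! - 13!/3! + 13!/4! - 13!/5! + 13!/6! - 13!/7! + 13!/8! - 13!/9! + 13!/10! - 13!/11! + 13!/12! - 13!/13!
= 6227020800 - 6227020800 + 3113510400 - 1037836800 + 259459200 - 51891840 + 8648640 - 1235520 + 154440 - 17160 + 1716 - 156 + 13 - 1
= 2290792932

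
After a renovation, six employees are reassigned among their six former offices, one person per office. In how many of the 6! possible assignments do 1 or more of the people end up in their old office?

455

# with exactly i fixed is C(6,i)·!(6-i); sum over i=1..6:
  i=1: C(6,1)·!5 = 6·44 = 264
  i=2: C(6,2)·!4 = 15·9 = 135
  i=3: C(6,3)·!3 = 20·2 = 40
  i=4: C(6,4)·!2 = 15·1 = 15
  i=5: C(6,5)·!1 = 6·0 = 0
  i=6: C(6,6)·!0 = 1·1 = 1
Total = 455.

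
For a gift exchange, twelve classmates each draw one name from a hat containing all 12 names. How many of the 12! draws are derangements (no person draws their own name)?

176214841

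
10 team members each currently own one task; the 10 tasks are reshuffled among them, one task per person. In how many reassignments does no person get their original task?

The subfactorial !10 = [10!/e] (nearest integer).
10! = 3628800, and 3628800/e ≈ 1334960.92, so !10 = 1334961.

1334961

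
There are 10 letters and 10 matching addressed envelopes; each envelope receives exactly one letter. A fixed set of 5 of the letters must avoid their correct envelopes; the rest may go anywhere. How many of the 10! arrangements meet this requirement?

Inclusion-exclusion on the 5 forbidden self-matches:
Σ_{j=0}^{5} (-1)^j C(5,j)(10-j)!
= C(5,0)·10! - C(5,1)·9! + C(5,2)·8! - C(5,3)·7! + C(5,4)·6! - C(5,5)·5!
= 3628800 - 1814400 + 403200 - 50400 + 3600 - 120
= 2170680

2170680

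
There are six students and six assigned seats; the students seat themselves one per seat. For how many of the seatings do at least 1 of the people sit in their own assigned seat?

455

# with exactly i fixed is C(6,i)·!(6-i); sum over i=1..6:
  i=1: C(6,1)·!5 = 6·44 = 264
  i=2: C(6,2)·!4 = 15·9 = 135
  i=3: C(6,3)·!3 = 20·2 = 40
  i=4: C(6,4)·!2 = 15·1 = 15
  i=5: C(6,5)·!1 = 6·0 = 0
  i=6: C(6,6)·!0 = 1·1 = 1
Total = 455.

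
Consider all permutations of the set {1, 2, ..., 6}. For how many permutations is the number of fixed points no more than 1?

529

Sum C(6,i)·!(6-i) for i = 0..1:
  i=0: C(6,0)·!6 = 1·265 = 265
  i=1: C(6,1)·!5 = 6·44 = 264
Total = 529.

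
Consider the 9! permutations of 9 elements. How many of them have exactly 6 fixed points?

168

Choose which 6 of the 9 are fixed: C(9,6) = 84.
The other 3 form a derangement: !3 = 2.
Total: 84 × 2 = 168.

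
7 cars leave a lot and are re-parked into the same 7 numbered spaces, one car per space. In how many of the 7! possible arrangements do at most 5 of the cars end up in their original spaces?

5039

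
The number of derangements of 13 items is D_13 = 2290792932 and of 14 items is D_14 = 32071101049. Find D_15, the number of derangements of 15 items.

481066515734

D_15 = (15-1)·(D_14 + D_13) = 14·(32071101049 + 2290792932) = 14·34361893981 = 481066515734.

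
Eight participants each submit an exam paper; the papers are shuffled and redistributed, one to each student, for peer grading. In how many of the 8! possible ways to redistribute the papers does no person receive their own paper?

Recurrence: !8 = 7·(!7 + !6).
!8 = 7·(1854 + 265) = 7·2119 = 14833

14833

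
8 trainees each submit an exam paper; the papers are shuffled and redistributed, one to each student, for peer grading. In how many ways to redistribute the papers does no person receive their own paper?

14833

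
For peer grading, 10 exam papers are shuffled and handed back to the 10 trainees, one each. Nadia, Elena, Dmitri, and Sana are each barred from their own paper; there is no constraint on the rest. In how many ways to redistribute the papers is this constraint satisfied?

Let A_j be the event that the j-th constrained one is fixed. By inclusion-exclusion over the 4 events:
Σ_{j=0}^{4} (-1)^j C(4,j)(10-j)!
= C(4,0)·10! - C(4,1)·9! + C(4,2)·8! - C(4,3)·7! + C(4,4)·6!
= 3628800 - 1451520 + 241920 - 20160 + 720
= 2399760

2399760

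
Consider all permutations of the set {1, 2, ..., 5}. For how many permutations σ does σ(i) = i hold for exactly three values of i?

10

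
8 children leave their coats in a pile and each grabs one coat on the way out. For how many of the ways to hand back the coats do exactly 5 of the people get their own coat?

112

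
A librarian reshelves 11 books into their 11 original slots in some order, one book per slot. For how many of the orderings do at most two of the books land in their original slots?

Sum C(11,i)·!(11-i) for i = 0..2:
  i=0: C(11,0)·!11 = 1·14684570 = 14684570
  i=1: C(11,1)·!10 = 11·1334961 = 14684571
  i=2: C(11,2)·!9 = 55·133496 = 7342280
Total = 36711421.

36711421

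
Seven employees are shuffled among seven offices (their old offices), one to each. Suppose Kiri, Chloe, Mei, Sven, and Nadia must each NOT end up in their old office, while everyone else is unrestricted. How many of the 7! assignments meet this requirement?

2428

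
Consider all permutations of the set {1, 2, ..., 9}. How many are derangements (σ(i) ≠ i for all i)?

133496

Use !n = n·!(n-1) + (-1)^n.
!9 = 9·14833 - 1 = 133496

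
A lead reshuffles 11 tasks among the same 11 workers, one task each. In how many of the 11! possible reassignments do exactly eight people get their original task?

Pick the 8 fixed positions: C(11,8) = 165 ways.
The other 3 form a derangement: !3 = 2.
Total: 165 × 2 = 330.

330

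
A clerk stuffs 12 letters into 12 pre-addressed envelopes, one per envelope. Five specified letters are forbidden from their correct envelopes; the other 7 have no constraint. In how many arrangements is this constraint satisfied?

312273360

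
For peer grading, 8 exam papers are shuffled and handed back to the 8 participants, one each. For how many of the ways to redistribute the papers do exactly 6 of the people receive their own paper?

Pick the 6 fixed positions: C(8,6) = 28 ways.
The other 2 form a derangement: !2 = 1.
Total: 28 × 1 = 28.

28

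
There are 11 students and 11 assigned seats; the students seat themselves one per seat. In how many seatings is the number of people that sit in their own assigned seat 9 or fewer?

# with exactly i fixed is C(11,i)·!(11-i); sum over i=0..9:
  i=0: C(11,0)·!11 = 1·14684570 = 14684570
  i=1: C(11,1)·!10 = 11·1334961 = 14684571
  i=2: C(11,2)·!9 = 55·133496 = 7342280
  i=3: C(11,3)·!8 = 165·14833 = 2447445
  i=4: C(11,4)·!7 = 330·1854 = 611820
  i=5: C(11,5)·!6 = 462·265 = 122430
  i=6: C(11,6)·!5 = 462·44 = 20328
  i=7: C(11,7)·!4 = 330·9 = 2970
  i=8: C(11,8)·!3 = 165·2 = 330
  i=9: C(11,9)·!2 = 55·1 = 55
Total = 39916799.

39916799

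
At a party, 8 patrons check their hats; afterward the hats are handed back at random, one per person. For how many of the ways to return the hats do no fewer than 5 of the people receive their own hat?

Sum C(8,i)·!(8-i) for i = 5..8:
  i=5: C(8,5)·!3 = 56·2 = 112
  i=6: C(8,6)·!2 = 28·1 = 28
  i=7: C(8,7)·!1 = 8·0 = 0
  i=8: C(8,8)·!0 = 1·1 = 1
Total = 141.

141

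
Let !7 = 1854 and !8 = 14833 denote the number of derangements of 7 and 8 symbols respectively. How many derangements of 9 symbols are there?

133496

!9 = (9-1)·(!8 + !7) = 8·(14833 + 1854) = 8·16687 = 133496.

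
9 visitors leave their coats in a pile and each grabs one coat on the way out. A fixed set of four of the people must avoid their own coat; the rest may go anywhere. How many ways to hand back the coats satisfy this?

229080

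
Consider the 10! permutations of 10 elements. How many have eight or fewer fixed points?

Sum C(10,i)·!(10-i) for i = 0..8:
  i=0: C(10,0)·!10 = 1·1334961 = 1334961
  i=1: C(10,1)·!9 = 10·133496 = 1334960
  i=2: C(10,2)·!8 = 45·14833 = 667485
  i=3: C(10,3)·!7 = 120·1854 = 222480
  i=4: C(10,4)·!6 = 210·265 = 55650
  i=5: C(10,5)·!5 = 252·44 = 11088
  i=6: C(10,6)·!4 = 210·9 = 1890
  i=7: C(10,7)·!3 = 120·2 = 240
  i=8: C(10,8)·!2 = 45·1 = 45
Total = 3628799.

3628799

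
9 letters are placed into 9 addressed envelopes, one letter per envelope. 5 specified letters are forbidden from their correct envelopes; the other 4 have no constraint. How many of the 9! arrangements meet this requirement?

Inclusion-exclusion on the 5 forbidden self-matches:
Σ_{j=0}^{5} (-1)^j C(5,j)(9-j)!
= C(5,0)·9! - C(5,1)·8! + C(5,2)·7! - C(5,3)·6! + C(5,4)·5! - C(5,5)·4!
= 362880 - 201600 + 50400 - 7200 + 600 - 24
= 205056

205056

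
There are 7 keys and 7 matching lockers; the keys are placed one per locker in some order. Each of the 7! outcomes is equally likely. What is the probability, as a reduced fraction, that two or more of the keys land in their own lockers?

1331/5040

Favorable outcomes: Σ_{i≥2} C(7,i)·!(7-i) = 21·44 + 35·9 + 35·2 + 21·1 + 7·0 + 1·1 = 1331.
Total outcomes: 7! = 5040.
Probability = 1331/5040 = 1331/5040.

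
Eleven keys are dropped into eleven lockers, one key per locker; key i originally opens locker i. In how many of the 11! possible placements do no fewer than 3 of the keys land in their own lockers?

3205379

# with exactly i fixed is C(11,i)·!(11-i); sum over i=3..11:
  i=3: C(11,3)·!8 = 165·14833 = 2447445
  i=4: C(11,4)·!7 = 330·1854 = 611820
  i=5: C(11,5)·!6 = 462·265 = 122430
  i=6: C(11,6)·!5 = 462·44 = 20328
  i=7: C(11,7)·!4 = 330·9 = 2970
  i=8: C(11,8)·!3 = 165·2 = 330
  i=9: C(11,9)·!2 = 55·1 = 55
  i=10: C(11,10)·!1 = 11·0 = 0
  i=11: C(11,11)·!0 = 1·1 = 1
Total = 3205379.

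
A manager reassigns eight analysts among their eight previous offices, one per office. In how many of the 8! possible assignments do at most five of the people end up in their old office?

# with exactly i fixed is C(8,i)·!(8-i); sum over i=0..5:
  i=0: C(8,0)·!8 = 1·14833 = 14833
  i=1: C(8,1)·!7 = 8·1854 = 14832
  i=2: C(8,2)·!6 = 28·265 = 7420
  i=3: C(8,3)·!5 = 56·44 = 2464
  i=4: C(8,4)·!4 = 70·9 = 630
  i=5: C(8,5)·!3 = 56·2 = 112
Total = 40291.

40291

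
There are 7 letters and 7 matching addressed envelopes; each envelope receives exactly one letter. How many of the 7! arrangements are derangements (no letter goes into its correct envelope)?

1854

By inclusion-exclusion, !7 = Σ (-1)^k · 7!/k! for k=0..7
= 7! - 7!/1! + 7!/2! - 7!/3! + 7!/4! - 7!/5! + 7!/6! - 7!/7!
= 5040 - 5040 + 2520 - 840 + 210 - 42 + 7 - 1
= 1854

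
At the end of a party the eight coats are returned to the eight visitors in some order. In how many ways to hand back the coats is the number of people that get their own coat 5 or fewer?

40291

Sum C(8,i)·!(8-i) for i = 0..5:
  i=0: C(8,0)·!8 = 1·14833 = 14833
  i=1: C(8,1)·!7 = 8·1854 = 14832
  i=2: C(8,2)·!6 = 28·265 = 7420
  i=3: C(8,3)·!5 = 56·44 = 2464
  i=4: C(8,4)·!4 = 70·9 = 630
  i=5: C(8,5)·!3 = 56·2 = 112
Total = 40291.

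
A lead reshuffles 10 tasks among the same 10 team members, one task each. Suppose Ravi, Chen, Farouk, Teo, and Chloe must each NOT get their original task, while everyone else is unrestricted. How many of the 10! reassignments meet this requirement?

Inclusion-exclusion on the 5 forbidden self-matches:
Σ_{j=0}^{5} (-1)^j C(5,j)(10-j)!
= C(5,0)·10! - C(5,1)·9! + C(5,2)·8! - C(5,3)·7! + C(5,4)·6! - C(5,5)·5!
= 3628800 - 1814400 + 403200 - 50400 + 3600 - 120
= 2170680

2170680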